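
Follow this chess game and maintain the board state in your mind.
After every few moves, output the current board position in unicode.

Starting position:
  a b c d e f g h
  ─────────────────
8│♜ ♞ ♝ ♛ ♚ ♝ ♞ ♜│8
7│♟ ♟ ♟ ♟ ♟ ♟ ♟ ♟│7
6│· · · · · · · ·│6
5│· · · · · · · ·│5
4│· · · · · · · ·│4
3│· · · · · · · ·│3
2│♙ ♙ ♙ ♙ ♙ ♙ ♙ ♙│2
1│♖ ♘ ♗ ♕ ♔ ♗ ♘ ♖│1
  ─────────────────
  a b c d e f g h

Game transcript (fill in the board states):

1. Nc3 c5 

  a b c d e f g h
  ─────────────────
8│♜ ♞ ♝ ♛ ♚ ♝ ♞ ♜│8
7│♟ ♟ · ♟ ♟ ♟ ♟ ♟│7
6│· · · · · · · ·│6
5│· · ♟ · · · · ·│5
4│· · · · · · · ·│4
3│· · ♘ · · · · ·│3
2│♙ ♙ ♙ ♙ ♙ ♙ ♙ ♙│2
1│♖ · ♗ ♕ ♔ ♗ ♘ ♖│1
  ─────────────────
  a b c d e f g h

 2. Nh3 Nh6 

  a b c d e f g h
  ─────────────────
8│♜ ♞ ♝ ♛ ♚ ♝ · ♜│8
7│♟ ♟ · ♟ ♟ ♟ ♟ ♟│7
6│· · · · · · · ♞│6
5│· · ♟ · · · · ·│5
4│· · · · · · · ·│4
3│· · ♘ · · · · ♘│3
2│♙ ♙ ♙ ♙ ♙ ♙ ♙ ♙│2
1│♖ · ♗ ♕ ♔ ♗ · ♖│1
  ─────────────────
  a b c d e f g h

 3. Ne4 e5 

  a b c d e f g h
  ─────────────────
8│♜ ♞ ♝ ♛ ♚ ♝ · ♜│8
7│♟ ♟ · ♟ · ♟ ♟ ♟│7
6│· · · · · · · ♞│6
5│· · ♟ · ♟ · · ·│5
4│· · · · ♘ · · ·│4
3│· · · · · · · ♘│3
2│♙ ♙ ♙ ♙ ♙ ♙ ♙ ♙│2
1│♖ · ♗ ♕ ♔ ♗ · ♖│1
  ─────────────────
  a b c d e f g h

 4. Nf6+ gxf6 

  a b c d e f g h
  ─────────────────
8│♜ ♞ ♝ ♛ ♚ ♝ · ♜│8
7│♟ ♟ · ♟ · ♟ · ♟│7
6│· · · · · ♟ · ♞│6
5│· · ♟ · ♟ · · ·│5
4│· · · · · · · ·│4
3│· · · · · · · ♘│3
2│♙ ♙ ♙ ♙ ♙ ♙ ♙ ♙│2
1│♖ · ♗ ♕ ♔ ♗ · ♖│1
  ─────────────────
  a b c d e f g h

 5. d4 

  a b c d e f g h
  ─────────────────
8│♜ ♞ ♝ ♛ ♚ ♝ · ♜│8
7│♟ ♟ · ♟ · ♟ · ♟│7
6│· · · · · ♟ · ♞│6
5│· · ♟ · ♟ · · ·│5
4│· · · ♙ · · · ·│4
3│· · · · · · · ♘│3
2│♙ ♙ ♙ · ♙ ♙ ♙ ♙│2
1│♖ · ♗ ♕ ♔ ♗ · ♖│1
  ─────────────────
  a b c d e f g h


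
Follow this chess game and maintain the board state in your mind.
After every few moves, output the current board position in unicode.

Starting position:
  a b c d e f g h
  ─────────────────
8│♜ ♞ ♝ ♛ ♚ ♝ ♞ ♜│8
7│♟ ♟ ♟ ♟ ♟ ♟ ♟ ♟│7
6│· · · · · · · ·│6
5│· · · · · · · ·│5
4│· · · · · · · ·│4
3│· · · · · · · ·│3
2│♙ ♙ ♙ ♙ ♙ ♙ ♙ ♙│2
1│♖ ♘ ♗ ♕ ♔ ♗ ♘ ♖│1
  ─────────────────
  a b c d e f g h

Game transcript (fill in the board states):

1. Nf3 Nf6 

  a b c d e f g h
  ─────────────────
8│♜ ♞ ♝ ♛ ♚ ♝ · ♜│8
7│♟ ♟ ♟ ♟ ♟ ♟ ♟ ♟│7
6│· · · · · ♞ · ·│6
5│· · · · · · · ·│5
4│· · · · · · · ·│4
3│· · · · · ♘ · ·│3
2│♙ ♙ ♙ ♙ ♙ ♙ ♙ ♙│2
1│♖ ♘ ♗ ♕ ♔ ♗ · ♖│1
  ─────────────────
  a b c d e f g h

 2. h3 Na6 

  a b c d e f g h
  ─────────────────
8│♜ · ♝ ♛ ♚ ♝ · ♜│8
7│♟ ♟ ♟ ♟ ♟ ♟ ♟ ♟│7
6│♞ · · · · ♞ · ·│6
5│· · · · · · · ·│5
4│· · · · · · · ·│4
3│· · · · · ♘ · ♙│3
2│♙ ♙ ♙ ♙ ♙ ♙ ♙ ·│2
1│♖ ♘ ♗ ♕ ♔ ♗ · ♖│1
  ─────────────────
  a b c d e f g h

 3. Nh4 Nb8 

  a b c d e f g h
  ─────────────────
8│♜ ♞ ♝ ♛ ♚ ♝ · ♜│8
7│♟ ♟ ♟ ♟ ♟ ♟ ♟ ♟│7
6│· · · · · ♞ · ·│6
5│· · · · · · · ·│5
4│· · · · · · · ♘│4
3│· · · · · · · ♙│3
2│♙ ♙ ♙ ♙ ♙ ♙ ♙ ·│2
1│♖ ♘ ♗ ♕ ♔ ♗ · ♖│1
  ─────────────────
  a b c d e f g h

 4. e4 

  a b c d e f g h
  ─────────────────
8│♜ ♞ ♝ ♛ ♚ ♝ · ♜│8
7│♟ ♟ ♟ ♟ ♟ ♟ ♟ ♟│7
6│· · · · · ♞ · ·│6
5│· · · · · · · ·│5
4│· · · · ♙ · · ♘│4
3│· · · · · · · ♙│3
2│♙ ♙ ♙ ♙ · ♙ ♙ ·│2
1│♖ ♘ ♗ ♕ ♔ ♗ · ♖│1
  ─────────────────
  a b c d e f g h


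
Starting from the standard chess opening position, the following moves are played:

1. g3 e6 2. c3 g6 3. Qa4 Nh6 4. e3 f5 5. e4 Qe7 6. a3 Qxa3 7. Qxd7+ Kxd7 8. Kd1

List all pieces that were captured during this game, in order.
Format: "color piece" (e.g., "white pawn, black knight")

Tracking captures:
  Qxa3: captured white pawn
  Qxd7+: captured black pawn
  Kxd7: captured white queen

white pawn, black pawn, white queen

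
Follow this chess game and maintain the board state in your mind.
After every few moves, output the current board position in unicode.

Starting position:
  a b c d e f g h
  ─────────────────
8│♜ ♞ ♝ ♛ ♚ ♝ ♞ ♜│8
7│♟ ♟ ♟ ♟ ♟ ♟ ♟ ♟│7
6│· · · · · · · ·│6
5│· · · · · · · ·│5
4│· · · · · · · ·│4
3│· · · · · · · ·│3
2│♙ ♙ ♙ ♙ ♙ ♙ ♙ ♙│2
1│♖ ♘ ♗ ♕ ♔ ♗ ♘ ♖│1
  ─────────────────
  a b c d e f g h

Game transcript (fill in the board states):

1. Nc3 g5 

  a b c d e f g h
  ─────────────────
8│♜ ♞ ♝ ♛ ♚ ♝ ♞ ♜│8
7│♟ ♟ ♟ ♟ ♟ ♟ · ♟│7
6│· · · · · · · ·│6
5│· · · · · · ♟ ·│5
4│· · · · · · · ·│4
3│· · ♘ · · · · ·│3
2│♙ ♙ ♙ ♙ ♙ ♙ ♙ ♙│2
1│♖ · ♗ ♕ ♔ ♗ ♘ ♖│1
  ─────────────────
  a b c d e f g h

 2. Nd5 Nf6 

  a b c d e f g h
  ─────────────────
8│♜ ♞ ♝ ♛ ♚ ♝ · ♜│8
7│♟ ♟ ♟ ♟ ♟ ♟ · ♟│7
6│· · · · · ♞ · ·│6
5│· · · ♘ · · ♟ ·│5
4│· · · · · · · ·│4
3│· · · · · · · ·│3
2│♙ ♙ ♙ ♙ ♙ ♙ ♙ ♙│2
1│♖ · ♗ ♕ ♔ ♗ ♘ ♖│1
  ─────────────────
  a b c d e f g h

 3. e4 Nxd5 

  a b c d e f g h
  ─────────────────
8│♜ ♞ ♝ ♛ ♚ ♝ · ♜│8
7│♟ ♟ ♟ ♟ ♟ ♟ · ♟│7
6│· · · · · · · ·│6
5│· · · ♞ · · ♟ ·│5
4│· · · · ♙ · · ·│4
3│· · · · · · · ·│3
2│♙ ♙ ♙ ♙ · ♙ ♙ ♙│2
1│♖ · ♗ ♕ ♔ ♗ ♘ ♖│1
  ─────────────────
  a b c d e f g h

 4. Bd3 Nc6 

  a b c d e f g h
  ─────────────────
8│♜ · ♝ ♛ ♚ ♝ · ♜│8
7│♟ ♟ ♟ ♟ ♟ ♟ · ♟│7
6│· · ♞ · · · · ·│6
5│· · · ♞ · · ♟ ·│5
4│· · · · ♙ · · ·│4
3│· · · ♗ · · · ·│3
2│♙ ♙ ♙ ♙ · ♙ ♙ ♙│2
1│♖ · ♗ ♕ ♔ · ♘ ♖│1
  ─────────────────
  a b c d e f g h

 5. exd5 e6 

  a b c d e f g h
  ─────────────────
8│♜ · ♝ ♛ ♚ ♝ · ♜│8
7│♟ ♟ ♟ ♟ · ♟ · ♟│7
6│· · ♞ · ♟ · · ·│6
5│· · · ♙ · · ♟ ·│5
4│· · · · · · · ·│4
3│· · · ♗ · · · ·│3
2│♙ ♙ ♙ ♙ · ♙ ♙ ♙│2
1│♖ · ♗ ♕ ♔ · ♘ ♖│1
  ─────────────────
  a b c d e f g h



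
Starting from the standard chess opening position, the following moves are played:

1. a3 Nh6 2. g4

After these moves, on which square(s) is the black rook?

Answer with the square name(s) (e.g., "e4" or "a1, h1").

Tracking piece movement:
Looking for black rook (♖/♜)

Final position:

  a b c d e f g h
  ─────────────────
8│♜ ♞ ♝ ♛ ♚ ♝ · ♜│8
7│♟ ♟ ♟ ♟ ♟ ♟ ♟ ♟│7
6│· · · · · · · ♞│6
5│· · · · · · · ·│5
4│· · · · · · ♙ ·│4
3│♙ · · · · · · ·│3
2│· ♙ ♙ ♙ ♙ ♙ · ♙│2
1│♖ ♘ ♗ ♕ ♔ ♗ ♘ ♖│1
  ─────────────────
  a b c d e f g h


a8, h8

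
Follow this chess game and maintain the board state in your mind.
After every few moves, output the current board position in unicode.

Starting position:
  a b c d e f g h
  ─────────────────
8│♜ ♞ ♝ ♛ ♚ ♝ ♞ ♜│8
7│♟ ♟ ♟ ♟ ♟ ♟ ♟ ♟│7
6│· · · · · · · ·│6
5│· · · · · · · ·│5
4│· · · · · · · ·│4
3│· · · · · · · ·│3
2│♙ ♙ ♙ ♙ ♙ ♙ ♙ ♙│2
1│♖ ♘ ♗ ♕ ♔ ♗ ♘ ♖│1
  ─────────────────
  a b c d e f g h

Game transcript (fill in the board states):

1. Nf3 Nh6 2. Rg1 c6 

  a b c d e f g h
  ─────────────────
8│♜ ♞ ♝ ♛ ♚ ♝ · ♜│8
7│♟ ♟ · ♟ ♟ ♟ ♟ ♟│7
6│· · ♟ · · · · ♞│6
5│· · · · · · · ·│5
4│· · · · · · · ·│4
3│· · · · · ♘ · ·│3
2│♙ ♙ ♙ ♙ ♙ ♙ ♙ ♙│2
1│♖ ♘ ♗ ♕ ♔ ♗ ♖ ·│1
  ─────────────────
  a b c d e f g h

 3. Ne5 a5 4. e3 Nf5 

  a b c d e f g h
  ─────────────────
8│♜ ♞ ♝ ♛ ♚ ♝ · ♜│8
7│· ♟ · ♟ ♟ ♟ ♟ ♟│7
6│· · ♟ · · · · ·│6
5│♟ · · · ♘ ♞ · ·│5
4│· · · · · · · ·│4
3│· · · · ♙ · · ·│3
2│♙ ♙ ♙ ♙ · ♙ ♙ ♙│2
1│♖ ♘ ♗ ♕ ♔ ♗ ♖ ·│1
  ─────────────────
  a b c d e f g h

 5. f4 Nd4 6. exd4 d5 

  a b c d e f g h
  ─────────────────
8│♜ ♞ ♝ ♛ ♚ ♝ · ♜│8
7│· ♟ · · ♟ ♟ ♟ ♟│7
6│· · ♟ · · · · ·│6
5│♟ · · ♟ ♘ · · ·│5
4│· · · ♙ · ♙ · ·│4
3│· · · · · · · ·│3
2│♙ ♙ ♙ ♙ · · ♙ ♙│2
1│♖ ♘ ♗ ♕ ♔ ♗ ♖ ·│1
  ─────────────────
  a b c d e f g h

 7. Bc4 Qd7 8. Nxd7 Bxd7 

  a b c d e f g h
  ─────────────────
8│♜ ♞ · · ♚ ♝ · ♜│8
7│· ♟ · ♝ ♟ ♟ ♟ ♟│7
6│· · ♟ · · · · ·│6
5│♟ · · ♟ · · · ·│5
4│· · ♗ ♙ · ♙ · ·│4
3│· · · · · · · ·│3
2│♙ ♙ ♙ ♙ · · ♙ ♙│2
1│♖ ♘ ♗ ♕ ♔ · ♖ ·│1
  ─────────────────
  a b c d e f g h

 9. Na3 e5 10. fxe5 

  a b c d e f g h
  ─────────────────
8│♜ ♞ · · ♚ ♝ · ♜│8
7│· ♟ · ♝ · ♟ ♟ ♟│7
6│· · ♟ · · · · ·│6
5│♟ · · ♟ ♙ · · ·│5
4│· · ♗ ♙ · · · ·│4
3│♘ · · · · · · ·│3
2│♙ ♙ ♙ ♙ · · ♙ ♙│2
1│♖ · ♗ ♕ ♔ · ♖ ·│1
  ─────────────────
  a b c d e f g h


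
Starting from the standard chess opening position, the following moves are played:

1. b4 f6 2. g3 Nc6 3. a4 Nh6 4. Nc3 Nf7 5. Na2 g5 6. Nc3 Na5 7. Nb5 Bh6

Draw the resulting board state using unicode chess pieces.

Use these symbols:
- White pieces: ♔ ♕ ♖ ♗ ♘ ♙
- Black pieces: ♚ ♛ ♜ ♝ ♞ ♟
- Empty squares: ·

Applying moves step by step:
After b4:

♜ ♞ ♝ ♛ ♚ ♝ ♞ ♜
♟ ♟ ♟ ♟ ♟ ♟ ♟ ♟
· · · · · · · ·
· · · · · · · ·
· ♙ · · · · · ·
· · · · · · · ·
♙ · ♙ ♙ ♙ ♙ ♙ ♙
♖ ♘ ♗ ♕ ♔ ♗ ♘ ♖


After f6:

♜ ♞ ♝ ♛ ♚ ♝ ♞ ♜
♟ ♟ ♟ ♟ ♟ · ♟ ♟
· · · · · ♟ · ·
· · · · · · · ·
· ♙ · · · · · ·
· · · · · · · ·
♙ · ♙ ♙ ♙ ♙ ♙ ♙
♖ ♘ ♗ ♕ ♔ ♗ ♘ ♖


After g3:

♜ ♞ ♝ ♛ ♚ ♝ ♞ ♜
♟ ♟ ♟ ♟ ♟ · ♟ ♟
· · · · · ♟ · ·
· · · · · · · ·
· ♙ · · · · · ·
· · · · · · ♙ ·
♙ · ♙ ♙ ♙ ♙ · ♙
♖ ♘ ♗ ♕ ♔ ♗ ♘ ♖


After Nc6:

♜ · ♝ ♛ ♚ ♝ ♞ ♜
♟ ♟ ♟ ♟ ♟ · ♟ ♟
· · ♞ · · ♟ · ·
· · · · · · · ·
· ♙ · · · · · ·
· · · · · · ♙ ·
♙ · ♙ ♙ ♙ ♙ · ♙
♖ ♘ ♗ ♕ ♔ ♗ ♘ ♖


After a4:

♜ · ♝ ♛ ♚ ♝ ♞ ♜
♟ ♟ ♟ ♟ ♟ · ♟ ♟
· · ♞ · · ♟ · ·
· · · · · · · ·
♙ ♙ · · · · · ·
· · · · · · ♙ ·
· · ♙ ♙ ♙ ♙ · ♙
♖ ♘ ♗ ♕ ♔ ♗ ♘ ♖


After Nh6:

♜ · ♝ ♛ ♚ ♝ · ♜
♟ ♟ ♟ ♟ ♟ · ♟ ♟
· · ♞ · · ♟ · ♞
· · · · · · · ·
♙ ♙ · · · · · ·
· · · · · · ♙ ·
· · ♙ ♙ ♙ ♙ · ♙
♖ ♘ ♗ ♕ ♔ ♗ ♘ ♖


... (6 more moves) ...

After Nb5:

♜ · ♝ ♛ ♚ ♝ · ♜
♟ ♟ ♟ ♟ ♟ ♞ · ♟
· · · · · ♟ · ·
♞ ♘ · · · · ♟ ·
♙ ♙ · · · · · ·
· · · · · · ♙ ·
· · ♙ ♙ ♙ ♙ · ♙
♖ · ♗ ♕ ♔ ♗ ♘ ♖


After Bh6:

♜ · ♝ ♛ ♚ · · ♜
♟ ♟ ♟ ♟ ♟ ♞ · ♟
· · · · · ♟ · ♝
♞ ♘ · · · · ♟ ·
♙ ♙ · · · · · ·
· · · · · · ♙ ·
· · ♙ ♙ ♙ ♙ · ♙
♖ · ♗ ♕ ♔ ♗ ♘ ♖



  a b c d e f g h
  ─────────────────
8│♜ · ♝ ♛ ♚ · · ♜│8
7│♟ ♟ ♟ ♟ ♟ ♞ · ♟│7
6│· · · · · ♟ · ♝│6
5│♞ ♘ · · · · ♟ ·│5
4│♙ ♙ · · · · · ·│4
3│· · · · · · ♙ ·│3
2│· · ♙ ♙ ♙ ♙ · ♙│2
1│♖ · ♗ ♕ ♔ ♗ ♘ ♖│1
  ─────────────────
  a b c d e f g h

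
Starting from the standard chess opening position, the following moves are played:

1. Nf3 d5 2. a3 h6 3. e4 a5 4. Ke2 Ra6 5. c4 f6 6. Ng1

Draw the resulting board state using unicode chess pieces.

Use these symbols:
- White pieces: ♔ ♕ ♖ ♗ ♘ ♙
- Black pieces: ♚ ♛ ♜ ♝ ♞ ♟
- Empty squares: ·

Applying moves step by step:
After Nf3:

♜ ♞ ♝ ♛ ♚ ♝ ♞ ♜
♟ ♟ ♟ ♟ ♟ ♟ ♟ ♟
· · · · · · · ·
· · · · · · · ·
· · · · · · · ·
· · · · · ♘ · ·
♙ ♙ ♙ ♙ ♙ ♙ ♙ ♙
♖ ♘ ♗ ♕ ♔ ♗ · ♖


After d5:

♜ ♞ ♝ ♛ ♚ ♝ ♞ ♜
♟ ♟ ♟ · ♟ ♟ ♟ ♟
· · · · · · · ·
· · · ♟ · · · ·
· · · · · · · ·
· · · · · ♘ · ·
♙ ♙ ♙ ♙ ♙ ♙ ♙ ♙
♖ ♘ ♗ ♕ ♔ ♗ · ♖


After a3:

♜ ♞ ♝ ♛ ♚ ♝ ♞ ♜
♟ ♟ ♟ · ♟ ♟ ♟ ♟
· · · · · · · ·
· · · ♟ · · · ·
· · · · · · · ·
♙ · · · · ♘ · ·
· ♙ ♙ ♙ ♙ ♙ ♙ ♙
♖ ♘ ♗ ♕ ♔ ♗ · ♖


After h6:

♜ ♞ ♝ ♛ ♚ ♝ ♞ ♜
♟ ♟ ♟ · ♟ ♟ ♟ ·
· · · · · · · ♟
· · · ♟ · · · ·
· · · · · · · ·
♙ · · · · ♘ · ·
· ♙ ♙ ♙ ♙ ♙ ♙ ♙
♖ ♘ ♗ ♕ ♔ ♗ · ♖


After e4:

♜ ♞ ♝ ♛ ♚ ♝ ♞ ♜
♟ ♟ ♟ · ♟ ♟ ♟ ·
· · · · · · · ♟
· · · ♟ · · · ·
· · · · ♙ · · ·
♙ · · · · ♘ · ·
· ♙ ♙ ♙ · ♙ ♙ ♙
♖ ♘ ♗ ♕ ♔ ♗ · ♖


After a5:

♜ ♞ ♝ ♛ ♚ ♝ ♞ ♜
· ♟ ♟ · ♟ ♟ ♟ ·
· · · · · · · ♟
♟ · · ♟ · · · ·
· · · · ♙ · · ·
♙ · · · · ♘ · ·
· ♙ ♙ ♙ · ♙ ♙ ♙
♖ ♘ ♗ ♕ ♔ ♗ · ♖


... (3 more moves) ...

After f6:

· ♞ ♝ ♛ ♚ ♝ ♞ ♜
· ♟ ♟ · ♟ · ♟ ·
♜ · · · · ♟ · ♟
♟ · · ♟ · · · ·
· · ♙ · ♙ · · ·
♙ · · · · ♘ · ·
· ♙ · ♙ ♔ ♙ ♙ ♙
♖ ♘ ♗ ♕ · ♗ · ♖


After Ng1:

· ♞ ♝ ♛ ♚ ♝ ♞ ♜
· ♟ ♟ · ♟ · ♟ ·
♜ · · · · ♟ · ♟
♟ · · ♟ · · · ·
· · ♙ · ♙ · · ·
♙ · · · · · · ·
· ♙ · ♙ ♔ ♙ ♙ ♙
♖ ♘ ♗ ♕ · ♗ ♘ ♖



  a b c d e f g h
  ─────────────────
8│· ♞ ♝ ♛ ♚ ♝ ♞ ♜│8
7│· ♟ ♟ · ♟ · ♟ ·│7
6│♜ · · · · ♟ · ♟│6
5│♟ · · ♟ · · · ·│5
4│· · ♙ · ♙ · · ·│4
3│♙ · · · · · · ·│3
2│· ♙ · ♙ ♔ ♙ ♙ ♙│2
1│♖ ♘ ♗ ♕ · ♗ ♘ ♖│1
  ─────────────────
  a b c d e f g h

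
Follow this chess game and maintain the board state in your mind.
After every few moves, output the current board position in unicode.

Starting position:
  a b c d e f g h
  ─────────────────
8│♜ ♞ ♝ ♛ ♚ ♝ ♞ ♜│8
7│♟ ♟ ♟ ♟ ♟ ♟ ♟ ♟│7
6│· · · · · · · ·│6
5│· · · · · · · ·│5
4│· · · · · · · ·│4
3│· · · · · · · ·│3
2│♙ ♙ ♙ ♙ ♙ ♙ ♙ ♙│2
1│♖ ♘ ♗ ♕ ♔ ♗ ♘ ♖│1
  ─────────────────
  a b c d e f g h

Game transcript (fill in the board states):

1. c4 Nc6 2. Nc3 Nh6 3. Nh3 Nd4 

  a b c d e f g h
  ─────────────────
8│♜ · ♝ ♛ ♚ ♝ · ♜│8
7│♟ ♟ ♟ ♟ ♟ ♟ ♟ ♟│7
6│· · · · · · · ♞│6
5│· · · · · · · ·│5
4│· · ♙ ♞ · · · ·│4
3│· · ♘ · · · · ♘│3
2│♙ ♙ · ♙ ♙ ♙ ♙ ♙│2
1│♖ · ♗ ♕ ♔ ♗ · ♖│1
  ─────────────────
  a b c d e f g h

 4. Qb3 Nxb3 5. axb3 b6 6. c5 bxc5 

  a b c d e f g h
  ─────────────────
8│♜ · ♝ ♛ ♚ ♝ · ♜│8
7│♟ · ♟ ♟ ♟ ♟ ♟ ♟│7
6│· · · · · · · ♞│6
5│· · ♟ · · · · ·│5
4│· · · · · · · ·│4
3│· ♙ ♘ · · · · ♘│3
2│· ♙ · ♙ ♙ ♙ ♙ ♙│2
1│♖ · ♗ · ♔ ♗ · ♖│1
  ─────────────────
  a b c d e f g h

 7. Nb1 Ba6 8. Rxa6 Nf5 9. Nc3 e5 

  a b c d e f g h
  ─────────────────
8│♜ · · ♛ ♚ ♝ · ♜│8
7│♟ · ♟ ♟ · ♟ ♟ ♟│7
6│♖ · · · · · · ·│6
5│· · ♟ · ♟ ♞ · ·│5
4│· · · · · · · ·│4
3│· ♙ ♘ · · · · ♘│3
2│· ♙ · ♙ ♙ ♙ ♙ ♙│2
1│· · ♗ · ♔ ♗ · ♖│1
  ─────────────────
  a b c d e f g h

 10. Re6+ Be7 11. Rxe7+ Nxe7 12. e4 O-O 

  a b c d e f g h
  ─────────────────
8│♜ · · ♛ · ♜ ♚ ·│8
7│♟ · ♟ ♟ ♞ ♟ ♟ ♟│7
6│· · · · · · · ·│6
5│· · ♟ · ♟ · · ·│5
4│· · · · ♙ · · ·│4
3│· ♙ ♘ · · · · ♘│3
2│· ♙ · ♙ · ♙ ♙ ♙│2
1│· · ♗ · ♔ ♗ · ♖│1
  ─────────────────
  a b c d e f g h

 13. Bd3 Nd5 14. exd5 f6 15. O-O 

  a b c d e f g h
  ─────────────────
8│♜ · · ♛ · ♜ ♚ ·│8
7│♟ · ♟ ♟ · · ♟ ♟│7
6│· · · · · ♟ · ·│6
5│· · ♟ ♙ ♟ · · ·│5
4│· · · · · · · ·│4
3│· ♙ ♘ ♗ · · · ♘│3
2│· ♙ · ♙ · ♙ ♙ ♙│2
1│· · ♗ · · ♖ ♔ ·│1
  ─────────────────
  a b c d e f g h


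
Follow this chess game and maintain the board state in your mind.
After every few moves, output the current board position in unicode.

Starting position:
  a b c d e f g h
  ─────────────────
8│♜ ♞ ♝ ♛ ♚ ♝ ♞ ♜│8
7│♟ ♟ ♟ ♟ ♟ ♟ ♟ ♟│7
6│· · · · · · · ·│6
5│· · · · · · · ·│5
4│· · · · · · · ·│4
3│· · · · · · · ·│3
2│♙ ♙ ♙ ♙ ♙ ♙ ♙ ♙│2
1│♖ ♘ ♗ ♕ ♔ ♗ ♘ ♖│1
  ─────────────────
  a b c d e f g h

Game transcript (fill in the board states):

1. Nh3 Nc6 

  a b c d e f g h
  ─────────────────
8│♜ · ♝ ♛ ♚ ♝ ♞ ♜│8
7│♟ ♟ ♟ ♟ ♟ ♟ ♟ ♟│7
6│· · ♞ · · · · ·│6
5│· · · · · · · ·│5
4│· · · · · · · ·│4
3│· · · · · · · ♘│3
2│♙ ♙ ♙ ♙ ♙ ♙ ♙ ♙│2
1│♖ ♘ ♗ ♕ ♔ ♗ · ♖│1
  ─────────────────
  a b c d e f g h

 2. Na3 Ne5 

  a b c d e f g h
  ─────────────────
8│♜ · ♝ ♛ ♚ ♝ ♞ ♜│8
7│♟ ♟ ♟ ♟ ♟ ♟ ♟ ♟│7
6│· · · · · · · ·│6
5│· · · · ♞ · · ·│5
4│· · · · · · · ·│4
3│♘ · · · · · · ♘│3
2│♙ ♙ ♙ ♙ ♙ ♙ ♙ ♙│2
1│♖ · ♗ ♕ ♔ ♗ · ♖│1
  ─────────────────
  a b c d e f g h

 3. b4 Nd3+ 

  a b c d e f g h
  ─────────────────
8│♜ · ♝ ♛ ♚ ♝ ♞ ♜│8
7│♟ ♟ ♟ ♟ ♟ ♟ ♟ ♟│7
6│· · · · · · · ·│6
5│· · · · · · · ·│5
4│· ♙ · · · · · ·│4
3│♘ · · ♞ · · · ♘│3
2│♙ · ♙ ♙ ♙ ♙ ♙ ♙│2
1│♖ · ♗ ♕ ♔ ♗ · ♖│1
  ─────────────────
  a b c d e f g h



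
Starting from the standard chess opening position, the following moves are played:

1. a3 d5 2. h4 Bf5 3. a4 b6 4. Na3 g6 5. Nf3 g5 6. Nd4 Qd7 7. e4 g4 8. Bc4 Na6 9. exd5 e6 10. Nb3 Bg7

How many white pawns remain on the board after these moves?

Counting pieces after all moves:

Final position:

  a b c d e f g h
  ─────────────────
8│♜ · · · ♚ · ♞ ♜│8
7│♟ · ♟ ♛ · ♟ ♝ ♟│7
6│♞ ♟ · · ♟ · · ·│6
5│· · · ♙ · ♝ · ·│5
4│♙ · ♗ · · · ♟ ♙│4
3│♘ ♘ · · · · · ·│3
2│· ♙ ♙ ♙ · ♙ ♙ ·│2
1│♖ · ♗ ♕ ♔ · · ♖│1
  ─────────────────
  a b c d e f g h


8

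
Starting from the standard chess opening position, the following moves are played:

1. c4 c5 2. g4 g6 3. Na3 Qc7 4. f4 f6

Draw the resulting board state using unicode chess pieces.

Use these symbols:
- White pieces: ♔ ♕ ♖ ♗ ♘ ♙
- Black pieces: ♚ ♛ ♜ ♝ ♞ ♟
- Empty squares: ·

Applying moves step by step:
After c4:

♜ ♞ ♝ ♛ ♚ ♝ ♞ ♜
♟ ♟ ♟ ♟ ♟ ♟ ♟ ♟
· · · · · · · ·
· · · · · · · ·
· · ♙ · · · · ·
· · · · · · · ·
♙ ♙ · ♙ ♙ ♙ ♙ ♙
♖ ♘ ♗ ♕ ♔ ♗ ♘ ♖


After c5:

♜ ♞ ♝ ♛ ♚ ♝ ♞ ♜
♟ ♟ · ♟ ♟ ♟ ♟ ♟
· · · · · · · ·
· · ♟ · · · · ·
· · ♙ · · · · ·
· · · · · · · ·
♙ ♙ · ♙ ♙ ♙ ♙ ♙
♖ ♘ ♗ ♕ ♔ ♗ ♘ ♖


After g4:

♜ ♞ ♝ ♛ ♚ ♝ ♞ ♜
♟ ♟ · ♟ ♟ ♟ ♟ ♟
· · · · · · · ·
· · ♟ · · · · ·
· · ♙ · · · ♙ ·
· · · · · · · ·
♙ ♙ · ♙ ♙ ♙ · ♙
♖ ♘ ♗ ♕ ♔ ♗ ♘ ♖


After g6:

♜ ♞ ♝ ♛ ♚ ♝ ♞ ♜
♟ ♟ · ♟ ♟ ♟ · ♟
· · · · · · ♟ ·
· · ♟ · · · · ·
· · ♙ · · · ♙ ·
· · · · · · · ·
♙ ♙ · ♙ ♙ ♙ · ♙
♖ ♘ ♗ ♕ ♔ ♗ ♘ ♖


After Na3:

♜ ♞ ♝ ♛ ♚ ♝ ♞ ♜
♟ ♟ · ♟ ♟ ♟ · ♟
· · · · · · ♟ ·
· · ♟ · · · · ·
· · ♙ · · · ♙ ·
♘ · · · · · · ·
♙ ♙ · ♙ ♙ ♙ · ♙
♖ · ♗ ♕ ♔ ♗ ♘ ♖


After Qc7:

♜ ♞ ♝ · ♚ ♝ ♞ ♜
♟ ♟ ♛ ♟ ♟ ♟ · ♟
· · · · · · ♟ ·
· · ♟ · · · · ·
· · ♙ · · · ♙ ·
♘ · · · · · · ·
♙ ♙ · ♙ ♙ ♙ · ♙
♖ · ♗ ♕ ♔ ♗ ♘ ♖


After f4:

♜ ♞ ♝ · ♚ ♝ ♞ ♜
♟ ♟ ♛ ♟ ♟ ♟ · ♟
· · · · · · ♟ ·
· · ♟ · · · · ·
· · ♙ · · ♙ ♙ ·
♘ · · · · · · ·
♙ ♙ · ♙ ♙ · · ♙
♖ · ♗ ♕ ♔ ♗ ♘ ♖


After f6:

♜ ♞ ♝ · ♚ ♝ ♞ ♜
♟ ♟ ♛ ♟ ♟ · · ♟
· · · · · ♟ ♟ ·
· · ♟ · · · · ·
· · ♙ · · ♙ ♙ ·
♘ · · · · · · ·
♙ ♙ · ♙ ♙ · · ♙
♖ · ♗ ♕ ♔ ♗ ♘ ♖



  a b c d e f g h
  ─────────────────
8│♜ ♞ ♝ · ♚ ♝ ♞ ♜│8
7│♟ ♟ ♛ ♟ ♟ · · ♟│7
6│· · · · · ♟ ♟ ·│6
5│· · ♟ · · · · ·│5
4│· · ♙ · · ♙ ♙ ·│4
3│♘ · · · · · · ·│3
2│♙ ♙ · ♙ ♙ · · ♙│2
1│♖ · ♗ ♕ ♔ ♗ ♘ ♖│1
  ─────────────────
  a b c d e f g h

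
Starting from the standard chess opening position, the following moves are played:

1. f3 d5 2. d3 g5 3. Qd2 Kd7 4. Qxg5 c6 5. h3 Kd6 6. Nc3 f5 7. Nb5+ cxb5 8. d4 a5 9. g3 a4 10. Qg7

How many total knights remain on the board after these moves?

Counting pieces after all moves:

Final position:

  a b c d e f g h
  ─────────────────
8│♜ ♞ ♝ ♛ · ♝ ♞ ♜│8
7│· ♟ · · ♟ · ♕ ♟│7
6│· · · ♚ · · · ·│6
5│· ♟ · ♟ · ♟ · ·│5
4│♟ · · ♙ · · · ·│4
3│· · · · · ♙ ♙ ♙│3
2│♙ ♙ ♙ · ♙ · · ·│2
1│♖ · ♗ · ♔ ♗ ♘ ♖│1
  ─────────────────
  a b c d e f g h


3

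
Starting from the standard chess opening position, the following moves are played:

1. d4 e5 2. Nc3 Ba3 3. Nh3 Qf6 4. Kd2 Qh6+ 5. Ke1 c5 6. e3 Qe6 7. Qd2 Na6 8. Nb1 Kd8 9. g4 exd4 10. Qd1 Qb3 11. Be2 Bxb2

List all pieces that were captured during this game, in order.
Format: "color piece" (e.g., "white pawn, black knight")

Tracking captures:
  exd4: captured white pawn
  Bxb2: captured white pawn

white pawn, white pawn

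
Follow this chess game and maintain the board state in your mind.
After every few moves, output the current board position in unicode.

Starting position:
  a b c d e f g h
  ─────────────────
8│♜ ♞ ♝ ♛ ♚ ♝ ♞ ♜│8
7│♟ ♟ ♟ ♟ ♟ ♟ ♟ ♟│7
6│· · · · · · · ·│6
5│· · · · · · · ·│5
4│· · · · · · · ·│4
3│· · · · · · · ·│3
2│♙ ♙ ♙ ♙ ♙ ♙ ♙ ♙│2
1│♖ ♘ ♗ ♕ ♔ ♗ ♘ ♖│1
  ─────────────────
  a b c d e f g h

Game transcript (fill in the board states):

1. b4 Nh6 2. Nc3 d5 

  a b c d e f g h
  ─────────────────
8│♜ ♞ ♝ ♛ ♚ ♝ · ♜│8
7│♟ ♟ ♟ · ♟ ♟ ♟ ♟│7
6│· · · · · · · ♞│6
5│· · · ♟ · · · ·│5
4│· ♙ · · · · · ·│4
3│· · ♘ · · · · ·│3
2│♙ · ♙ ♙ ♙ ♙ ♙ ♙│2
1│♖ · ♗ ♕ ♔ ♗ ♘ ♖│1
  ─────────────────
  a b c d e f g h

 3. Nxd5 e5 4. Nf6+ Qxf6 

  a b c d e f g h
  ─────────────────
8│♜ ♞ ♝ · ♚ ♝ · ♜│8
7│♟ ♟ ♟ · · ♟ ♟ ♟│7
6│· · · · · ♛ · ♞│6
5│· · · · ♟ · · ·│5
4│· ♙ · · · · · ·│4
3│· · · · · · · ·│3
2│♙ · ♙ ♙ ♙ ♙ ♙ ♙│2
1│♖ · ♗ ♕ ♔ ♗ ♘ ♖│1
  ─────────────────
  a b c d e f g h

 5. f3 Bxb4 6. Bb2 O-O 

  a b c d e f g h
  ─────────────────
8│♜ ♞ ♝ · · ♜ ♚ ·│8
7│♟ ♟ ♟ · · ♟ ♟ ♟│7
6│· · · · · ♛ · ♞│6
5│· · · · ♟ · · ·│5
4│· ♝ · · · · · ·│4
3│· · · · · ♙ · ·│3
2│♙ ♗ ♙ ♙ ♙ · ♙ ♙│2
1│♖ · · ♕ ♔ ♗ ♘ ♖│1
  ─────────────────
  a b c d e f g h

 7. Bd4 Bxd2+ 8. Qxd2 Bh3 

  a b c d e f g h
  ─────────────────
8│♜ ♞ · · · ♜ ♚ ·│8
7│♟ ♟ ♟ · · ♟ ♟ ♟│7
6│· · · · · ♛ · ♞│6
5│· · · · ♟ · · ·│5
4│· · · ♗ · · · ·│4
3│· · · · · ♙ · ♝│3
2│♙ · ♙ ♕ ♙ · ♙ ♙│2
1│♖ · · · ♔ ♗ ♘ ♖│1
  ─────────────────
  a b c d e f g h

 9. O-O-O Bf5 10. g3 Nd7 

  a b c d e f g h
  ─────────────────
8│♜ · · · · ♜ ♚ ·│8
7│♟ ♟ ♟ ♞ · ♟ ♟ ♟│7
6│· · · · · ♛ · ♞│6
5│· · · · ♟ ♝ · ·│5
4│· · · ♗ · · · ·│4
3│· · · · · ♙ ♙ ·│3
2│♙ · ♙ ♕ ♙ · · ♙│2
1│· · ♔ ♖ · ♗ ♘ ♖│1
  ─────────────────
  a b c d e f g h



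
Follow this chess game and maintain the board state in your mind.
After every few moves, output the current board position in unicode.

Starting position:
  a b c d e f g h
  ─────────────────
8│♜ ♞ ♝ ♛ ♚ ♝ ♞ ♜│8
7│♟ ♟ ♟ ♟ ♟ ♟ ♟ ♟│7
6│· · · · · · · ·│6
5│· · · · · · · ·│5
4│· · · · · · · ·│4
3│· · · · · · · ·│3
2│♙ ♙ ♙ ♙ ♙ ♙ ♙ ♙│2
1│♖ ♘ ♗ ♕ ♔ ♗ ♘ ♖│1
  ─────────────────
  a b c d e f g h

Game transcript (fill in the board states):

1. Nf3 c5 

  a b c d e f g h
  ─────────────────
8│♜ ♞ ♝ ♛ ♚ ♝ ♞ ♜│8
7│♟ ♟ · ♟ ♟ ♟ ♟ ♟│7
6│· · · · · · · ·│6
5│· · ♟ · · · · ·│5
4│· · · · · · · ·│4
3│· · · · · ♘ · ·│3
2│♙ ♙ ♙ ♙ ♙ ♙ ♙ ♙│2
1│♖ ♘ ♗ ♕ ♔ ♗ · ♖│1
  ─────────────────
  a b c d e f g h

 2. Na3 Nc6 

  a b c d e f g h
  ─────────────────
8│♜ · ♝ ♛ ♚ ♝ ♞ ♜│8
7│♟ ♟ · ♟ ♟ ♟ ♟ ♟│7
6│· · ♞ · · · · ·│6
5│· · ♟ · · · · ·│5
4│· · · · · · · ·│4
3│♘ · · · · ♘ · ·│3
2│♙ ♙ ♙ ♙ ♙ ♙ ♙ ♙│2
1│♖ · ♗ ♕ ♔ ♗ · ♖│1
  ─────────────────
  a b c d e f g h

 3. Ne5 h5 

  a b c d e f g h
  ─────────────────
8│♜ · ♝ ♛ ♚ ♝ ♞ ♜│8
7│♟ ♟ · ♟ ♟ ♟ ♟ ·│7
6│· · ♞ · · · · ·│6
5│· · ♟ · ♘ · · ♟│5
4│· · · · · · · ·│4
3│♘ · · · · · · ·│3
2│♙ ♙ ♙ ♙ ♙ ♙ ♙ ♙│2
1│♖ · ♗ ♕ ♔ ♗ · ♖│1
  ─────────────────
  a b c d e f g h

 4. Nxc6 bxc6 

  a b c d e f g h
  ─────────────────
8│♜ · ♝ ♛ ♚ ♝ ♞ ♜│8
7│♟ · · ♟ ♟ ♟ ♟ ·│7
6│· · ♟ · · · · ·│6
5│· · ♟ · · · · ♟│5
4│· · · · · · · ·│4
3│♘ · · · · · · ·│3
2│♙ ♙ ♙ ♙ ♙ ♙ ♙ ♙│2
1│♖ · ♗ ♕ ♔ ♗ · ♖│1
  ─────────────────
  a b c d e f g h

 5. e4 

  a b c d e f g h
  ─────────────────
8│♜ · ♝ ♛ ♚ ♝ ♞ ♜│8
7│♟ · · ♟ ♟ ♟ ♟ ·│7
6│· · ♟ · · · · ·│6
5│· · ♟ · · · · ♟│5
4│· · · · ♙ · · ·│4
3│♘ · · · · · · ·│3
2│♙ ♙ ♙ ♙ · ♙ ♙ ♙│2
1│♖ · ♗ ♕ ♔ ♗ · ♖│1
  ─────────────────
  a b c d e f g h


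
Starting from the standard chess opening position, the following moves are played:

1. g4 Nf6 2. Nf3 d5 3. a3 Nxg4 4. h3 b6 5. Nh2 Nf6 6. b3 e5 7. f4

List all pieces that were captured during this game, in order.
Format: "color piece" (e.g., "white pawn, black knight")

Tracking captures:
  Nxg4: captured white pawn

white pawn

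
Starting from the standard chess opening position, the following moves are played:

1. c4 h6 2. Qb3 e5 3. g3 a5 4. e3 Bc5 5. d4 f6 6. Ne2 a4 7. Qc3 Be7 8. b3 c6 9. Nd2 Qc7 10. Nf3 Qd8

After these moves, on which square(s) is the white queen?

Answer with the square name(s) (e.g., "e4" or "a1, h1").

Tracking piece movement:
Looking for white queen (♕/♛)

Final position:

  a b c d e f g h
  ─────────────────
8│♜ ♞ ♝ ♛ ♚ · ♞ ♜│8
7│· ♟ · ♟ ♝ · ♟ ·│7
6│· · ♟ · · ♟ · ♟│6
5│· · · · ♟ · · ·│5
4│♟ · ♙ ♙ · · · ·│4
3│· ♙ ♕ · ♙ ♘ ♙ ·│3
2│♙ · · · ♘ ♙ · ♙│2
1│♖ · ♗ · ♔ ♗ · ♖│1
  ─────────────────
  a b c d e f g h


c3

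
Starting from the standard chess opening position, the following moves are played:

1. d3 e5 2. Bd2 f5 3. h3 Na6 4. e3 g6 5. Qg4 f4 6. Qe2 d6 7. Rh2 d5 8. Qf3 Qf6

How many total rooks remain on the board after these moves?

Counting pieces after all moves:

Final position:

  a b c d e f g h
  ─────────────────
8│♜ · ♝ · ♚ ♝ ♞ ♜│8
7│♟ ♟ ♟ · · · · ♟│7
6│♞ · · · · ♛ ♟ ·│6
5│· · · ♟ ♟ · · ·│5
4│· · · · · ♟ · ·│4
3│· · · ♙ ♙ ♕ · ♙│3
2│♙ ♙ ♙ ♗ · ♙ ♙ ♖│2
1│♖ ♘ · · ♔ ♗ ♘ ·│1
  ─────────────────
  a b c d e f g h


4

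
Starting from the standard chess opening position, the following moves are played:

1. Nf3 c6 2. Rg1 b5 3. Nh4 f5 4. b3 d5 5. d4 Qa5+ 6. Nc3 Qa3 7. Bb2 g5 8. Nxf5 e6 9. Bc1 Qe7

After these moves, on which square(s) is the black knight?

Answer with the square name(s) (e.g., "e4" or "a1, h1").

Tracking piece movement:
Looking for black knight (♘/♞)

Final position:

  a b c d e f g h
  ─────────────────
8│♜ ♞ ♝ · ♚ ♝ ♞ ♜│8
7│♟ · · · ♛ · · ♟│7
6│· · ♟ · ♟ · · ·│6
5│· ♟ · ♟ · ♘ ♟ ·│5
4│· · · ♙ · · · ·│4
3│· ♙ ♘ · · · · ·│3
2│♙ · ♙ · ♙ ♙ ♙ ♙│2
1│♖ · ♗ ♕ ♔ ♗ ♖ ·│1
  ─────────────────
  a b c d e f g h


b8, g8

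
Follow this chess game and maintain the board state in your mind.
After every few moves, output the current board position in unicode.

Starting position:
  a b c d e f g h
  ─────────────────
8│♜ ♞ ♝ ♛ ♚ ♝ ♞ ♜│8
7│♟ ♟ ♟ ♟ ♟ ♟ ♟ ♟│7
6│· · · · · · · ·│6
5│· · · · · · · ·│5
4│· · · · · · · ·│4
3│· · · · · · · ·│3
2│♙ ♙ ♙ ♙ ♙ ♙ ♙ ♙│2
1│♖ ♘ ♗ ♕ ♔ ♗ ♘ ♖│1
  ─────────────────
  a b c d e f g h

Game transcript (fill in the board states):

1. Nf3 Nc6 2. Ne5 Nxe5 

  a b c d e f g h
  ─────────────────
8│♜ · ♝ ♛ ♚ ♝ ♞ ♜│8
7│♟ ♟ ♟ ♟ ♟ ♟ ♟ ♟│7
6│· · · · · · · ·│6
5│· · · · ♞ · · ·│5
4│· · · · · · · ·│4
3│· · · · · · · ·│3
2│♙ ♙ ♙ ♙ ♙ ♙ ♙ ♙│2
1│♖ ♘ ♗ ♕ ♔ ♗ · ♖│1
  ─────────────────
  a b c d e f g h

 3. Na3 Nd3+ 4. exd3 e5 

  a b c d e f g h
  ─────────────────
8│♜ · ♝ ♛ ♚ ♝ ♞ ♜│8
7│♟ ♟ ♟ ♟ · ♟ ♟ ♟│7
6│· · · · · · · ·│6
5│· · · · ♟ · · ·│5
4│· · · · · · · ·│4
3│♘ · · ♙ · · · ·│3
2│♙ ♙ ♙ ♙ · ♙ ♙ ♙│2
1│♖ · ♗ ♕ ♔ ♗ · ♖│1
  ─────────────────
  a b c d e f g h

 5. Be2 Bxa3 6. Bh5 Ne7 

  a b c d e f g h
  ─────────────────
8│♜ · ♝ ♛ ♚ · · ♜│8
7│♟ ♟ ♟ ♟ ♞ ♟ ♟ ♟│7
6│· · · · · · · ·│6
5│· · · · ♟ · · ♗│5
4│· · · · · · · ·│4
3│♝ · · ♙ · · · ·│3
2│♙ ♙ ♙ ♙ · ♙ ♙ ♙│2
1│♖ · ♗ ♕ ♔ · · ♖│1
  ─────────────────
  a b c d e f g h

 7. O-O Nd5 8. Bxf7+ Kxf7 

  a b c d e f g h
  ─────────────────
8│♜ · ♝ ♛ · · · ♜│8
7│♟ ♟ ♟ ♟ · ♚ ♟ ♟│7
6│· · · · · · · ·│6
5│· · · ♞ ♟ · · ·│5
4│· · · · · · · ·│4
3│♝ · · ♙ · · · ·│3
2│♙ ♙ ♙ ♙ · ♙ ♙ ♙│2
1│♖ · ♗ ♕ · ♖ ♔ ·│1
  ─────────────────
  a b c d e f g h

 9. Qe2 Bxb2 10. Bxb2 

  a b c d e f g h
  ─────────────────
8│♜ · ♝ ♛ · · · ♜│8
7│♟ ♟ ♟ ♟ · ♚ ♟ ♟│7
6│· · · · · · · ·│6
5│· · · ♞ ♟ · · ·│5
4│· · · · · · · ·│4
3│· · · ♙ · · · ·│3
2│♙ ♗ ♙ ♙ ♕ ♙ ♙ ♙│2
1│♖ · · · · ♖ ♔ ·│1
  ─────────────────
  a b c d e f g h


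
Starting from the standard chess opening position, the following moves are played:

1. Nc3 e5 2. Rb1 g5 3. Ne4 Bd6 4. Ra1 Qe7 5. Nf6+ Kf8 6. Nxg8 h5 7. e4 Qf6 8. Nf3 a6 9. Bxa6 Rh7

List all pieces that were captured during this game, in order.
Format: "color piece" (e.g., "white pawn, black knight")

Tracking captures:
  Nxg8: captured black knight
  Bxa6: captured black pawn

black knight, black pawn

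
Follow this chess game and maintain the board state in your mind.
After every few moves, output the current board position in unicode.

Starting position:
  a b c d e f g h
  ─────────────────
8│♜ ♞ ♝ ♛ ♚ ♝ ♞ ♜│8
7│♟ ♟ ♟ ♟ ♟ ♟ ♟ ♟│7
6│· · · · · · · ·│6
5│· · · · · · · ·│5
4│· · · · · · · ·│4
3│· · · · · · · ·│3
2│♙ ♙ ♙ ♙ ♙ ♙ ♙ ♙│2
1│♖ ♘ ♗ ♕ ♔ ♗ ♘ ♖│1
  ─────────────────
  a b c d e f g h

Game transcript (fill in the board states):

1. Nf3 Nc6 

  a b c d e f g h
  ─────────────────
8│♜ · ♝ ♛ ♚ ♝ ♞ ♜│8
7│♟ ♟ ♟ ♟ ♟ ♟ ♟ ♟│7
6│· · ♞ · · · · ·│6
5│· · · · · · · ·│5
4│· · · · · · · ·│4
3│· · · · · ♘ · ·│3
2│♙ ♙ ♙ ♙ ♙ ♙ ♙ ♙│2
1│♖ ♘ ♗ ♕ ♔ ♗ · ♖│1
  ─────────────────
  a b c d e f g h

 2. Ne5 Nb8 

  a b c d e f g h
  ─────────────────
8│♜ ♞ ♝ ♛ ♚ ♝ ♞ ♜│8
7│♟ ♟ ♟ ♟ ♟ ♟ ♟ ♟│7
6│· · · · · · · ·│6
5│· · · · ♘ · · ·│5
4│· · · · · · · ·│4
3│· · · · · · · ·│3
2│♙ ♙ ♙ ♙ ♙ ♙ ♙ ♙│2
1│♖ ♘ ♗ ♕ ♔ ♗ · ♖│1
  ─────────────────
  a b c d e f g h

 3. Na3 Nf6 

  a b c d e f g h
  ─────────────────
8│♜ ♞ ♝ ♛ ♚ ♝ · ♜│8
7│♟ ♟ ♟ ♟ ♟ ♟ ♟ ♟│7
6│· · · · · ♞ · ·│6
5│· · · · ♘ · · ·│5
4│· · · · · · · ·│4
3│♘ · · · · · · ·│3
2│♙ ♙ ♙ ♙ ♙ ♙ ♙ ♙│2
1│♖ · ♗ ♕ ♔ ♗ · ♖│1
  ─────────────────
  a b c d e f g h

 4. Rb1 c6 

  a b c d e f g h
  ─────────────────
8│♜ ♞ ♝ ♛ ♚ ♝ · ♜│8
7│♟ ♟ · ♟ ♟ ♟ ♟ ♟│7
6│· · ♟ · · ♞ · ·│6
5│· · · · ♘ · · ·│5
4│· · · · · · · ·│4
3│♘ · · · · · · ·│3
2│♙ ♙ ♙ ♙ ♙ ♙ ♙ ♙│2
1│· ♖ ♗ ♕ ♔ ♗ · ♖│1
  ─────────────────
  a b c d e f g h

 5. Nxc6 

  a b c d e f g h
  ─────────────────
8│♜ ♞ ♝ ♛ ♚ ♝ · ♜│8
7│♟ ♟ · ♟ ♟ ♟ ♟ ♟│7
6│· · ♘ · · ♞ · ·│6
5│· · · · · · · ·│5
4│· · · · · · · ·│4
3│♘ · · · · · · ·│3
2│♙ ♙ ♙ ♙ ♙ ♙ ♙ ♙│2
1│· ♖ ♗ ♕ ♔ ♗ · ♖│1
  ─────────────────
  a b c d e f g h
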